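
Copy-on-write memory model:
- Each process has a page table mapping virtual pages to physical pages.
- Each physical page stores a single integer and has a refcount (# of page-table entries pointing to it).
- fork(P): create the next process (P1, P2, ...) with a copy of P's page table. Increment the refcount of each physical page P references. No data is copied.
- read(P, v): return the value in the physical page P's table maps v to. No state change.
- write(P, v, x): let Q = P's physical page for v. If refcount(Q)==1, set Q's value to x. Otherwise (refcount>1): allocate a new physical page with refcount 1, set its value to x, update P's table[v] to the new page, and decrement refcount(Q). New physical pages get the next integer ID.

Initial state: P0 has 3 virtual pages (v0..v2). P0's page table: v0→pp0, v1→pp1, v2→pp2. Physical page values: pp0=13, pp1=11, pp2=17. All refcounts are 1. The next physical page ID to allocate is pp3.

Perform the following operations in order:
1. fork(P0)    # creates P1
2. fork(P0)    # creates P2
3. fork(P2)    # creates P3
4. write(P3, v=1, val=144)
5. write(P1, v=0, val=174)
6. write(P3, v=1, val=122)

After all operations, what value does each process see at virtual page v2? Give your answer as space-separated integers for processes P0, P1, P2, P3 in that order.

Answer: 17 17 17 17

Derivation:
Op 1: fork(P0) -> P1. 3 ppages; refcounts: pp0:2 pp1:2 pp2:2
Op 2: fork(P0) -> P2. 3 ppages; refcounts: pp0:3 pp1:3 pp2:3
Op 3: fork(P2) -> P3. 3 ppages; refcounts: pp0:4 pp1:4 pp2:4
Op 4: write(P3, v1, 144). refcount(pp1)=4>1 -> COPY to pp3. 4 ppages; refcounts: pp0:4 pp1:3 pp2:4 pp3:1
Op 5: write(P1, v0, 174). refcount(pp0)=4>1 -> COPY to pp4. 5 ppages; refcounts: pp0:3 pp1:3 pp2:4 pp3:1 pp4:1
Op 6: write(P3, v1, 122). refcount(pp3)=1 -> write in place. 5 ppages; refcounts: pp0:3 pp1:3 pp2:4 pp3:1 pp4:1
P0: v2 -> pp2 = 17
P1: v2 -> pp2 = 17
P2: v2 -> pp2 = 17
P3: v2 -> pp2 = 17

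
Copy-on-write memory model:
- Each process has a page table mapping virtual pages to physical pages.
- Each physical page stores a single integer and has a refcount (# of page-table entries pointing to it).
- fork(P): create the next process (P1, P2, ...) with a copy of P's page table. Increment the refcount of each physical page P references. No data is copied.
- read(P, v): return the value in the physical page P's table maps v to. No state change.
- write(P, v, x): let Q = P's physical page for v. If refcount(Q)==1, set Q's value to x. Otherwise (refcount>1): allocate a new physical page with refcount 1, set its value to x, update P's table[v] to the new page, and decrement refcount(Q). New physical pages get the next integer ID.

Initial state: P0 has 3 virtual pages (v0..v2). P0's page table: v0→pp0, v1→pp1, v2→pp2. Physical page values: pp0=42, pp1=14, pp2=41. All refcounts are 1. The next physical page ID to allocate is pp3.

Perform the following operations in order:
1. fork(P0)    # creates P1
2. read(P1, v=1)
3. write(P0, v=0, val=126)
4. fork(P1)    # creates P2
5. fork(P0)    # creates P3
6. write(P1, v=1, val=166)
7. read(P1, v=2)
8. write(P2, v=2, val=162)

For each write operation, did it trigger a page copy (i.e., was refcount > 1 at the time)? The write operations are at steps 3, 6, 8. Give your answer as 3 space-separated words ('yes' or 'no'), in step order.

Op 1: fork(P0) -> P1. 3 ppages; refcounts: pp0:2 pp1:2 pp2:2
Op 2: read(P1, v1) -> 14. No state change.
Op 3: write(P0, v0, 126). refcount(pp0)=2>1 -> COPY to pp3. 4 ppages; refcounts: pp0:1 pp1:2 pp2:2 pp3:1
Op 4: fork(P1) -> P2. 4 ppages; refcounts: pp0:2 pp1:3 pp2:3 pp3:1
Op 5: fork(P0) -> P3. 4 ppages; refcounts: pp0:2 pp1:4 pp2:4 pp3:2
Op 6: write(P1, v1, 166). refcount(pp1)=4>1 -> COPY to pp4. 5 ppages; refcounts: pp0:2 pp1:3 pp2:4 pp3:2 pp4:1
Op 7: read(P1, v2) -> 41. No state change.
Op 8: write(P2, v2, 162). refcount(pp2)=4>1 -> COPY to pp5. 6 ppages; refcounts: pp0:2 pp1:3 pp2:3 pp3:2 pp4:1 pp5:1

yes yes yes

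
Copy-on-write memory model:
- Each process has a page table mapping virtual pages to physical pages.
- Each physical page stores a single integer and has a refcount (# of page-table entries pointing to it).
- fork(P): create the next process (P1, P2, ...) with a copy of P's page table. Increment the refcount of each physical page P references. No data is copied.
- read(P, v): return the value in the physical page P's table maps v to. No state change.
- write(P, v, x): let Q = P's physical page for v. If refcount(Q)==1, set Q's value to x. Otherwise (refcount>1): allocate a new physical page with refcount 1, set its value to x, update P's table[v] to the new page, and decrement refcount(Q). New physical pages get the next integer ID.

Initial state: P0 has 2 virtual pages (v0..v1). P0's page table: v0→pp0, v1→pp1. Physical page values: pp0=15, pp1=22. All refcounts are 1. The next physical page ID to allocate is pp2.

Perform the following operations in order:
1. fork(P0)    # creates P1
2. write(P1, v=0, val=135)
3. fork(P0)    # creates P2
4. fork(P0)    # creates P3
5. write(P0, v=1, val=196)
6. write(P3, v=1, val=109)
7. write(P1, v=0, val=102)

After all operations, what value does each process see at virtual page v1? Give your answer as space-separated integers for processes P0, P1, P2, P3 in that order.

Answer: 196 22 22 109

Derivation:
Op 1: fork(P0) -> P1. 2 ppages; refcounts: pp0:2 pp1:2
Op 2: write(P1, v0, 135). refcount(pp0)=2>1 -> COPY to pp2. 3 ppages; refcounts: pp0:1 pp1:2 pp2:1
Op 3: fork(P0) -> P2. 3 ppages; refcounts: pp0:2 pp1:3 pp2:1
Op 4: fork(P0) -> P3. 3 ppages; refcounts: pp0:3 pp1:4 pp2:1
Op 5: write(P0, v1, 196). refcount(pp1)=4>1 -> COPY to pp3. 4 ppages; refcounts: pp0:3 pp1:3 pp2:1 pp3:1
Op 6: write(P3, v1, 109). refcount(pp1)=3>1 -> COPY to pp4. 5 ppages; refcounts: pp0:3 pp1:2 pp2:1 pp3:1 pp4:1
Op 7: write(P1, v0, 102). refcount(pp2)=1 -> write in place. 5 ppages; refcounts: pp0:3 pp1:2 pp2:1 pp3:1 pp4:1
P0: v1 -> pp3 = 196
P1: v1 -> pp1 = 22
P2: v1 -> pp1 = 22
P3: v1 -> pp4 = 109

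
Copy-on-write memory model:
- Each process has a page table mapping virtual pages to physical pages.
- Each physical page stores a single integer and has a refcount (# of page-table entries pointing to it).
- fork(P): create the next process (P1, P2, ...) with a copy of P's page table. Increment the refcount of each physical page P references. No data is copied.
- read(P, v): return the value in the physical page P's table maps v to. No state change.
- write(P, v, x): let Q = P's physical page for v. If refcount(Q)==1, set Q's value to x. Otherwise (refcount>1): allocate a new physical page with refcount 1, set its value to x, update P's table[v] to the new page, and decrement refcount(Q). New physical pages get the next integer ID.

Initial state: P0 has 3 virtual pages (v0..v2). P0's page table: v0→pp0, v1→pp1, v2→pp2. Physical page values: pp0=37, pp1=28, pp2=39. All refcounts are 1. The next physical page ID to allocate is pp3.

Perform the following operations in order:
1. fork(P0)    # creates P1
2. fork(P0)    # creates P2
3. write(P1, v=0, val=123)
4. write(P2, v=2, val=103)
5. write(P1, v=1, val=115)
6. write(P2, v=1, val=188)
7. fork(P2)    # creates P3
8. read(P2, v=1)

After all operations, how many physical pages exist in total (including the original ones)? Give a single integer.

Op 1: fork(P0) -> P1. 3 ppages; refcounts: pp0:2 pp1:2 pp2:2
Op 2: fork(P0) -> P2. 3 ppages; refcounts: pp0:3 pp1:3 pp2:3
Op 3: write(P1, v0, 123). refcount(pp0)=3>1 -> COPY to pp3. 4 ppages; refcounts: pp0:2 pp1:3 pp2:3 pp3:1
Op 4: write(P2, v2, 103). refcount(pp2)=3>1 -> COPY to pp4. 5 ppages; refcounts: pp0:2 pp1:3 pp2:2 pp3:1 pp4:1
Op 5: write(P1, v1, 115). refcount(pp1)=3>1 -> COPY to pp5. 6 ppages; refcounts: pp0:2 pp1:2 pp2:2 pp3:1 pp4:1 pp5:1
Op 6: write(P2, v1, 188). refcount(pp1)=2>1 -> COPY to pp6. 7 ppages; refcounts: pp0:2 pp1:1 pp2:2 pp3:1 pp4:1 pp5:1 pp6:1
Op 7: fork(P2) -> P3. 7 ppages; refcounts: pp0:3 pp1:1 pp2:2 pp3:1 pp4:2 pp5:1 pp6:2
Op 8: read(P2, v1) -> 188. No state change.

Answer: 7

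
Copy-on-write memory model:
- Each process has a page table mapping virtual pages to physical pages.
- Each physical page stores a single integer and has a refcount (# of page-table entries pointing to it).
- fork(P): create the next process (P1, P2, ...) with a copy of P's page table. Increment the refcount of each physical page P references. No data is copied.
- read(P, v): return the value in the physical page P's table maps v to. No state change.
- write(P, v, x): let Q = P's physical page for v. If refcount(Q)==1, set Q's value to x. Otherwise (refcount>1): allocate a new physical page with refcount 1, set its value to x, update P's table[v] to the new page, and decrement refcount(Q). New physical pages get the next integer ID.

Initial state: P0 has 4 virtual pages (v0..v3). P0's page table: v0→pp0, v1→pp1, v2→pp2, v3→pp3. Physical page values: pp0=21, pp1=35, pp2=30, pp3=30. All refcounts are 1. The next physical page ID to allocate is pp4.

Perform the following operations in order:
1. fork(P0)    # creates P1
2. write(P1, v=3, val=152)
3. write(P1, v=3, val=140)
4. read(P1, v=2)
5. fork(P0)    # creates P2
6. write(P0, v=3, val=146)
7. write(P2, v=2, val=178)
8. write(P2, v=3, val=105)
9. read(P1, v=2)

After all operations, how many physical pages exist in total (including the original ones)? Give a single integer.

Op 1: fork(P0) -> P1. 4 ppages; refcounts: pp0:2 pp1:2 pp2:2 pp3:2
Op 2: write(P1, v3, 152). refcount(pp3)=2>1 -> COPY to pp4. 5 ppages; refcounts: pp0:2 pp1:2 pp2:2 pp3:1 pp4:1
Op 3: write(P1, v3, 140). refcount(pp4)=1 -> write in place. 5 ppages; refcounts: pp0:2 pp1:2 pp2:2 pp3:1 pp4:1
Op 4: read(P1, v2) -> 30. No state change.
Op 5: fork(P0) -> P2. 5 ppages; refcounts: pp0:3 pp1:3 pp2:3 pp3:2 pp4:1
Op 6: write(P0, v3, 146). refcount(pp3)=2>1 -> COPY to pp5. 6 ppages; refcounts: pp0:3 pp1:3 pp2:3 pp3:1 pp4:1 pp5:1
Op 7: write(P2, v2, 178). refcount(pp2)=3>1 -> COPY to pp6. 7 ppages; refcounts: pp0:3 pp1:3 pp2:2 pp3:1 pp4:1 pp5:1 pp6:1
Op 8: write(P2, v3, 105). refcount(pp3)=1 -> write in place. 7 ppages; refcounts: pp0:3 pp1:3 pp2:2 pp3:1 pp4:1 pp5:1 pp6:1
Op 9: read(P1, v2) -> 30. No state change.

Answer: 7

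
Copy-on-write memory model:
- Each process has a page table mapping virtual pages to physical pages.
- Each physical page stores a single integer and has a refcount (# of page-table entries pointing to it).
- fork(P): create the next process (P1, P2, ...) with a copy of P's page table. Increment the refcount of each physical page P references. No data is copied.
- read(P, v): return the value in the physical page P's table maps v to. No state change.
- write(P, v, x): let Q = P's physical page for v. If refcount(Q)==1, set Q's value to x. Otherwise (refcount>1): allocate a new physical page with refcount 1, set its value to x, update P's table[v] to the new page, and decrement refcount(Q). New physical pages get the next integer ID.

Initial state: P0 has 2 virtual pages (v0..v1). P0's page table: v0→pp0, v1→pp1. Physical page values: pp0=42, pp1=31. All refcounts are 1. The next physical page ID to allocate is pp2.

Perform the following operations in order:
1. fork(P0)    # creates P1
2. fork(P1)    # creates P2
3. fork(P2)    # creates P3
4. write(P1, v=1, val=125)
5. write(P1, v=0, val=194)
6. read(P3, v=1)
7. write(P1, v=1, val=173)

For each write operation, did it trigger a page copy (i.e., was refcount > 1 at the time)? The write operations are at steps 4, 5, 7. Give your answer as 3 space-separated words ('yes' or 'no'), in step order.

Op 1: fork(P0) -> P1. 2 ppages; refcounts: pp0:2 pp1:2
Op 2: fork(P1) -> P2. 2 ppages; refcounts: pp0:3 pp1:3
Op 3: fork(P2) -> P3. 2 ppages; refcounts: pp0:4 pp1:4
Op 4: write(P1, v1, 125). refcount(pp1)=4>1 -> COPY to pp2. 3 ppages; refcounts: pp0:4 pp1:3 pp2:1
Op 5: write(P1, v0, 194). refcount(pp0)=4>1 -> COPY to pp3. 4 ppages; refcounts: pp0:3 pp1:3 pp2:1 pp3:1
Op 6: read(P3, v1) -> 31. No state change.
Op 7: write(P1, v1, 173). refcount(pp2)=1 -> write in place. 4 ppages; refcounts: pp0:3 pp1:3 pp2:1 pp3:1

yes yes no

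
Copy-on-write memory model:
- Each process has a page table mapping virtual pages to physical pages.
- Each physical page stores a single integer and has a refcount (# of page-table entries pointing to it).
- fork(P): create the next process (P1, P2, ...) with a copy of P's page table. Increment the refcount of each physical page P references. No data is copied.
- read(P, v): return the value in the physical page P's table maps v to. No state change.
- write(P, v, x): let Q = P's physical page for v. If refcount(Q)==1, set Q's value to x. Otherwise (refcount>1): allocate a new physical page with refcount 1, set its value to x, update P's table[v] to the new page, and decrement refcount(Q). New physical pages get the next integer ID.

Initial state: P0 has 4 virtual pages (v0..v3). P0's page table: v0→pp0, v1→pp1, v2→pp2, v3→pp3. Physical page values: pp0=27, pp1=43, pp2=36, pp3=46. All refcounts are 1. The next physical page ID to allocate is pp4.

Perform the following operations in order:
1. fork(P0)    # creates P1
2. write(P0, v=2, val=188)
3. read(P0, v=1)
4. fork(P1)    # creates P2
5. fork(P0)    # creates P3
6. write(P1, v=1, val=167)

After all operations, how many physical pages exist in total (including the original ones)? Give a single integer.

Op 1: fork(P0) -> P1. 4 ppages; refcounts: pp0:2 pp1:2 pp2:2 pp3:2
Op 2: write(P0, v2, 188). refcount(pp2)=2>1 -> COPY to pp4. 5 ppages; refcounts: pp0:2 pp1:2 pp2:1 pp3:2 pp4:1
Op 3: read(P0, v1) -> 43. No state change.
Op 4: fork(P1) -> P2. 5 ppages; refcounts: pp0:3 pp1:3 pp2:2 pp3:3 pp4:1
Op 5: fork(P0) -> P3. 5 ppages; refcounts: pp0:4 pp1:4 pp2:2 pp3:4 pp4:2
Op 6: write(P1, v1, 167). refcount(pp1)=4>1 -> COPY to pp5. 6 ppages; refcounts: pp0:4 pp1:3 pp2:2 pp3:4 pp4:2 pp5:1

Answer: 6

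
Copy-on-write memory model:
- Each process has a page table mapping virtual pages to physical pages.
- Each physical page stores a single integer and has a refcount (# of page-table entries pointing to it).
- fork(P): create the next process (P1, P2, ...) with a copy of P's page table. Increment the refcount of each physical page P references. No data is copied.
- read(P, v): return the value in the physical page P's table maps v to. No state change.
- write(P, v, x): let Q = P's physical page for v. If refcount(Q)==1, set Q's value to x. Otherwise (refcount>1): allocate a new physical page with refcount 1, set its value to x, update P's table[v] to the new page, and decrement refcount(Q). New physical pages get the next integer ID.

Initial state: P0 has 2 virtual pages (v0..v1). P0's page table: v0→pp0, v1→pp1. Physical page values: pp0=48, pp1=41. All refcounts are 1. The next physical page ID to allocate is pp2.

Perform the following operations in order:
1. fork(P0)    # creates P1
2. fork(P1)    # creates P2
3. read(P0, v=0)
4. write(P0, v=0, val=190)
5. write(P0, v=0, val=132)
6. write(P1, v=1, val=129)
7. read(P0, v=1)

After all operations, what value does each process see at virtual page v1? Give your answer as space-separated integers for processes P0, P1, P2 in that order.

Op 1: fork(P0) -> P1. 2 ppages; refcounts: pp0:2 pp1:2
Op 2: fork(P1) -> P2. 2 ppages; refcounts: pp0:3 pp1:3
Op 3: read(P0, v0) -> 48. No state change.
Op 4: write(P0, v0, 190). refcount(pp0)=3>1 -> COPY to pp2. 3 ppages; refcounts: pp0:2 pp1:3 pp2:1
Op 5: write(P0, v0, 132). refcount(pp2)=1 -> write in place. 3 ppages; refcounts: pp0:2 pp1:3 pp2:1
Op 6: write(P1, v1, 129). refcount(pp1)=3>1 -> COPY to pp3. 4 ppages; refcounts: pp0:2 pp1:2 pp2:1 pp3:1
Op 7: read(P0, v1) -> 41. No state change.
P0: v1 -> pp1 = 41
P1: v1 -> pp3 = 129
P2: v1 -> pp1 = 41

Answer: 41 129 41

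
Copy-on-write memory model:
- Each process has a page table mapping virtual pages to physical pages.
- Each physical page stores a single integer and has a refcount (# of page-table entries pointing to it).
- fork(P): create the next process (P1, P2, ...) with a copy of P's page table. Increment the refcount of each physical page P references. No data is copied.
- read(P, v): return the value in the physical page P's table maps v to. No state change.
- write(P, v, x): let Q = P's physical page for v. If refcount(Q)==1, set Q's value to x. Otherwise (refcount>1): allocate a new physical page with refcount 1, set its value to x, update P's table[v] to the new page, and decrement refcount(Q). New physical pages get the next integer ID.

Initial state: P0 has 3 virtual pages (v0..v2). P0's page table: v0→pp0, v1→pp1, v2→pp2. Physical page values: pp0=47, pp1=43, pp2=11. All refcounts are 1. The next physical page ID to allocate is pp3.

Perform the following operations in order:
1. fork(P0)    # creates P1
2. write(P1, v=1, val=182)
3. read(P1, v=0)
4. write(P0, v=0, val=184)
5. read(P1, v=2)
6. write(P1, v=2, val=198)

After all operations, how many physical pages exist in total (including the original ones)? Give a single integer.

Answer: 6

Derivation:
Op 1: fork(P0) -> P1. 3 ppages; refcounts: pp0:2 pp1:2 pp2:2
Op 2: write(P1, v1, 182). refcount(pp1)=2>1 -> COPY to pp3. 4 ppages; refcounts: pp0:2 pp1:1 pp2:2 pp3:1
Op 3: read(P1, v0) -> 47. No state change.
Op 4: write(P0, v0, 184). refcount(pp0)=2>1 -> COPY to pp4. 5 ppages; refcounts: pp0:1 pp1:1 pp2:2 pp3:1 pp4:1
Op 5: read(P1, v2) -> 11. No state change.
Op 6: write(P1, v2, 198). refcount(pp2)=2>1 -> COPY to pp5. 6 ppages; refcounts: pp0:1 pp1:1 pp2:1 pp3:1 pp4:1 pp5:1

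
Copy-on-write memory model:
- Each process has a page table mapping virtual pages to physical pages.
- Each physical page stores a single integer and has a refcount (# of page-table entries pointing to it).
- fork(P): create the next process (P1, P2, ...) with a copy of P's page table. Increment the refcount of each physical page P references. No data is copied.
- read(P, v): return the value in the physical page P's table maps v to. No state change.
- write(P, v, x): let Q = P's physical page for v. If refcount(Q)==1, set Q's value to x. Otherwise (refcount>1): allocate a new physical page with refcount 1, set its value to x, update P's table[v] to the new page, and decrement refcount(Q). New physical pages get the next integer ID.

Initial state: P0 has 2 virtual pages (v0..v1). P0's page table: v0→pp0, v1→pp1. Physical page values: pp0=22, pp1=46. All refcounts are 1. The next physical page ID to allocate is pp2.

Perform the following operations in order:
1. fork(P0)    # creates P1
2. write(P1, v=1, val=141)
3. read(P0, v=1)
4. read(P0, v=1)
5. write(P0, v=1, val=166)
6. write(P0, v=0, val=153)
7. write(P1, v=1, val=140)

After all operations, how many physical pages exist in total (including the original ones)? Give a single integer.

Answer: 4

Derivation:
Op 1: fork(P0) -> P1. 2 ppages; refcounts: pp0:2 pp1:2
Op 2: write(P1, v1, 141). refcount(pp1)=2>1 -> COPY to pp2. 3 ppages; refcounts: pp0:2 pp1:1 pp2:1
Op 3: read(P0, v1) -> 46. No state change.
Op 4: read(P0, v1) -> 46. No state change.
Op 5: write(P0, v1, 166). refcount(pp1)=1 -> write in place. 3 ppages; refcounts: pp0:2 pp1:1 pp2:1
Op 6: write(P0, v0, 153). refcount(pp0)=2>1 -> COPY to pp3. 4 ppages; refcounts: pp0:1 pp1:1 pp2:1 pp3:1
Op 7: write(P1, v1, 140). refcount(pp2)=1 -> write in place. 4 ppages; refcounts: pp0:1 pp1:1 pp2:1 pp3:1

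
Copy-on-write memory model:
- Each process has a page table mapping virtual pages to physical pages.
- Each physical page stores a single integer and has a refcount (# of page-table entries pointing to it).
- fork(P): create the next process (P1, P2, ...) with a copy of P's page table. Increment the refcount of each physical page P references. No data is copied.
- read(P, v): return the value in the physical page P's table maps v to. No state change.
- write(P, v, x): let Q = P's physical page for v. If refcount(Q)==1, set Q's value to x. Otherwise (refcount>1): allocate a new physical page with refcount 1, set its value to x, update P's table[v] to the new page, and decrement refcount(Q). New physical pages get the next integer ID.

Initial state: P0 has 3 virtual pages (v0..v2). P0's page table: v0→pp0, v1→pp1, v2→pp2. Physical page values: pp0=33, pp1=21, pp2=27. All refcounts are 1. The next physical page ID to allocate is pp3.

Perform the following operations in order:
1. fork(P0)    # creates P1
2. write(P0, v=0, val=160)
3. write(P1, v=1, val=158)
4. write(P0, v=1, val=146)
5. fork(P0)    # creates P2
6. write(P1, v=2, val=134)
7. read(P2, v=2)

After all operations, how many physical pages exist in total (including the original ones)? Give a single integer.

Answer: 6

Derivation:
Op 1: fork(P0) -> P1. 3 ppages; refcounts: pp0:2 pp1:2 pp2:2
Op 2: write(P0, v0, 160). refcount(pp0)=2>1 -> COPY to pp3. 4 ppages; refcounts: pp0:1 pp1:2 pp2:2 pp3:1
Op 3: write(P1, v1, 158). refcount(pp1)=2>1 -> COPY to pp4. 5 ppages; refcounts: pp0:1 pp1:1 pp2:2 pp3:1 pp4:1
Op 4: write(P0, v1, 146). refcount(pp1)=1 -> write in place. 5 ppages; refcounts: pp0:1 pp1:1 pp2:2 pp3:1 pp4:1
Op 5: fork(P0) -> P2. 5 ppages; refcounts: pp0:1 pp1:2 pp2:3 pp3:2 pp4:1
Op 6: write(P1, v2, 134). refcount(pp2)=3>1 -> COPY to pp5. 6 ppages; refcounts: pp0:1 pp1:2 pp2:2 pp3:2 pp4:1 pp5:1
Op 7: read(P2, v2) -> 27. No state change.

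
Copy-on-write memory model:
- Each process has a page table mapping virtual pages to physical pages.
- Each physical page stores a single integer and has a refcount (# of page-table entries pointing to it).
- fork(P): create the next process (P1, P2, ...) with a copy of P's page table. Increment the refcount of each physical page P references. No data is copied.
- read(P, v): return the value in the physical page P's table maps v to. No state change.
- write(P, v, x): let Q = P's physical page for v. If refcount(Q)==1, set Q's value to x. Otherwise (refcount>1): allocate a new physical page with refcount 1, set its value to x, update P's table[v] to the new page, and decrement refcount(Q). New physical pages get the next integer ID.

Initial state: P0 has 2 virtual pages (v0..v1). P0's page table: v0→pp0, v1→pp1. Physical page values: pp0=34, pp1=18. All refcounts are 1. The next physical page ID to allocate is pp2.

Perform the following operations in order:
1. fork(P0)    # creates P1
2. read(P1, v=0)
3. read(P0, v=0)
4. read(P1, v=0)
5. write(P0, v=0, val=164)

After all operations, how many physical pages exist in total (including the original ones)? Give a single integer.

Op 1: fork(P0) -> P1. 2 ppages; refcounts: pp0:2 pp1:2
Op 2: read(P1, v0) -> 34. No state change.
Op 3: read(P0, v0) -> 34. No state change.
Op 4: read(P1, v0) -> 34. No state change.
Op 5: write(P0, v0, 164). refcount(pp0)=2>1 -> COPY to pp2. 3 ppages; refcounts: pp0:1 pp1:2 pp2:1

Answer: 3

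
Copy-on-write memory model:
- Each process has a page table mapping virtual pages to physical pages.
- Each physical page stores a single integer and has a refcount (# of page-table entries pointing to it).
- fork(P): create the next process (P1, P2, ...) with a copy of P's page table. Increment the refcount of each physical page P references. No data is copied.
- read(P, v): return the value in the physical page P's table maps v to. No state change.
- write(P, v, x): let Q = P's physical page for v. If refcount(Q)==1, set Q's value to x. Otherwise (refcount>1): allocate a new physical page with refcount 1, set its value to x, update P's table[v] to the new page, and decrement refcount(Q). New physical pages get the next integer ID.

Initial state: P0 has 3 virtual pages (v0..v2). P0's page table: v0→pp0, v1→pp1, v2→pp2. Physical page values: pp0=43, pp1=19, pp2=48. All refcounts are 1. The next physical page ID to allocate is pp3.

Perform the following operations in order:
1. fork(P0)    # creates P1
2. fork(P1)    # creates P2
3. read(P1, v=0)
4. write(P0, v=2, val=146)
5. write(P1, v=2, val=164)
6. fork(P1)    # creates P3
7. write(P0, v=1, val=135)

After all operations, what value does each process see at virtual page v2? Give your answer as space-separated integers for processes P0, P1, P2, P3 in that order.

Answer: 146 164 48 164

Derivation:
Op 1: fork(P0) -> P1. 3 ppages; refcounts: pp0:2 pp1:2 pp2:2
Op 2: fork(P1) -> P2. 3 ppages; refcounts: pp0:3 pp1:3 pp2:3
Op 3: read(P1, v0) -> 43. No state change.
Op 4: write(P0, v2, 146). refcount(pp2)=3>1 -> COPY to pp3. 4 ppages; refcounts: pp0:3 pp1:3 pp2:2 pp3:1
Op 5: write(P1, v2, 164). refcount(pp2)=2>1 -> COPY to pp4. 5 ppages; refcounts: pp0:3 pp1:3 pp2:1 pp3:1 pp4:1
Op 6: fork(P1) -> P3. 5 ppages; refcounts: pp0:4 pp1:4 pp2:1 pp3:1 pp4:2
Op 7: write(P0, v1, 135). refcount(pp1)=4>1 -> COPY to pp5. 6 ppages; refcounts: pp0:4 pp1:3 pp2:1 pp3:1 pp4:2 pp5:1
P0: v2 -> pp3 = 146
P1: v2 -> pp4 = 164
P2: v2 -> pp2 = 48
P3: v2 -> pp4 = 164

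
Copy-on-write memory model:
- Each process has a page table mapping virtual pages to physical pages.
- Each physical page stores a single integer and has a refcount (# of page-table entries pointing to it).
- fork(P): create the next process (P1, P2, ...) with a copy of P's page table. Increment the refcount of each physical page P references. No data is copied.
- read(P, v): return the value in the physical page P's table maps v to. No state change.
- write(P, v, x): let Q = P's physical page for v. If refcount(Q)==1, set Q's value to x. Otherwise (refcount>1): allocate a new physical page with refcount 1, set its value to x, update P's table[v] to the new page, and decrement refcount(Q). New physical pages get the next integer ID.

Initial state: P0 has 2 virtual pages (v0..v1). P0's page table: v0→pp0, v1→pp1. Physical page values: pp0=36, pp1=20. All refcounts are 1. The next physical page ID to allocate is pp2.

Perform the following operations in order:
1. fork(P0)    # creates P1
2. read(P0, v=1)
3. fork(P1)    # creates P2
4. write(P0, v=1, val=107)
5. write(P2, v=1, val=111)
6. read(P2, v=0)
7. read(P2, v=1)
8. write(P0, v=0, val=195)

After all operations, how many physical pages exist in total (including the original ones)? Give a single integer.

Answer: 5

Derivation:
Op 1: fork(P0) -> P1. 2 ppages; refcounts: pp0:2 pp1:2
Op 2: read(P0, v1) -> 20. No state change.
Op 3: fork(P1) -> P2. 2 ppages; refcounts: pp0:3 pp1:3
Op 4: write(P0, v1, 107). refcount(pp1)=3>1 -> COPY to pp2. 3 ppages; refcounts: pp0:3 pp1:2 pp2:1
Op 5: write(P2, v1, 111). refcount(pp1)=2>1 -> COPY to pp3. 4 ppages; refcounts: pp0:3 pp1:1 pp2:1 pp3:1
Op 6: read(P2, v0) -> 36. No state change.
Op 7: read(P2, v1) -> 111. No state change.
Op 8: write(P0, v0, 195). refcount(pp0)=3>1 -> COPY to pp4. 5 ppages; refcounts: pp0:2 pp1:1 pp2:1 pp3:1 pp4:1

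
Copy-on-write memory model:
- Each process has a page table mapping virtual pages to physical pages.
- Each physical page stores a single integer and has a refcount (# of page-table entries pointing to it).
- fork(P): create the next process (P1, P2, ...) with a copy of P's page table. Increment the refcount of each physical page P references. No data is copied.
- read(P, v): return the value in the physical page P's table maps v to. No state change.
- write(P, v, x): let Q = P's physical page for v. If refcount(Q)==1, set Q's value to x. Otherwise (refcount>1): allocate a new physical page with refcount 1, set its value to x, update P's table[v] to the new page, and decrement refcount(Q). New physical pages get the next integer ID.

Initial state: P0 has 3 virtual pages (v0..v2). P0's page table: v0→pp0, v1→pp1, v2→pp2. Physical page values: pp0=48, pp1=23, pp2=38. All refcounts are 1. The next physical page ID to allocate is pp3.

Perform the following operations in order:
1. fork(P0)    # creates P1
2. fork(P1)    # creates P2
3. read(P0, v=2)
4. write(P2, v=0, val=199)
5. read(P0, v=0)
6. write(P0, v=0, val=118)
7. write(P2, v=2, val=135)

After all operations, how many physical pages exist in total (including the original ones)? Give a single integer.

Answer: 6

Derivation:
Op 1: fork(P0) -> P1. 3 ppages; refcounts: pp0:2 pp1:2 pp2:2
Op 2: fork(P1) -> P2. 3 ppages; refcounts: pp0:3 pp1:3 pp2:3
Op 3: read(P0, v2) -> 38. No state change.
Op 4: write(P2, v0, 199). refcount(pp0)=3>1 -> COPY to pp3. 4 ppages; refcounts: pp0:2 pp1:3 pp2:3 pp3:1
Op 5: read(P0, v0) -> 48. No state change.
Op 6: write(P0, v0, 118). refcount(pp0)=2>1 -> COPY to pp4. 5 ppages; refcounts: pp0:1 pp1:3 pp2:3 pp3:1 pp4:1
Op 7: write(P2, v2, 135). refcount(pp2)=3>1 -> COPY to pp5. 6 ppages; refcounts: pp0:1 pp1:3 pp2:2 pp3:1 pp4:1 pp5:1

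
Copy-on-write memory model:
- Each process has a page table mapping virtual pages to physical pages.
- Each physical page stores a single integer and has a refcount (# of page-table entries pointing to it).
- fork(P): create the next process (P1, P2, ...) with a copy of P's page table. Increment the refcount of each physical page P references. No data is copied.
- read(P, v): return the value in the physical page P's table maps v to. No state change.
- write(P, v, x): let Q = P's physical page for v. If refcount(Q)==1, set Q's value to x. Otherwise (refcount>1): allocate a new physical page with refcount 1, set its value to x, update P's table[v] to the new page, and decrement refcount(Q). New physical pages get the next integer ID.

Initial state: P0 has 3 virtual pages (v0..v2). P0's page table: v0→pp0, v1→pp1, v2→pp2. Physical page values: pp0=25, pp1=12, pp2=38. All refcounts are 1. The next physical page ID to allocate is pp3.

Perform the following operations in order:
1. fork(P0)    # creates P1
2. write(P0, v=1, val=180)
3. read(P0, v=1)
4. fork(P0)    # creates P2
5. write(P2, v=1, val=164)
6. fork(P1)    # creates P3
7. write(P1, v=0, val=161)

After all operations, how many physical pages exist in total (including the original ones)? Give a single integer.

Op 1: fork(P0) -> P1. 3 ppages; refcounts: pp0:2 pp1:2 pp2:2
Op 2: write(P0, v1, 180). refcount(pp1)=2>1 -> COPY to pp3. 4 ppages; refcounts: pp0:2 pp1:1 pp2:2 pp3:1
Op 3: read(P0, v1) -> 180. No state change.
Op 4: fork(P0) -> P2. 4 ppages; refcounts: pp0:3 pp1:1 pp2:3 pp3:2
Op 5: write(P2, v1, 164). refcount(pp3)=2>1 -> COPY to pp4. 5 ppages; refcounts: pp0:3 pp1:1 pp2:3 pp3:1 pp4:1
Op 6: fork(P1) -> P3. 5 ppages; refcounts: pp0:4 pp1:2 pp2:4 pp3:1 pp4:1
Op 7: write(P1, v0, 161). refcount(pp0)=4>1 -> COPY to pp5. 6 ppages; refcounts: pp0:3 pp1:2 pp2:4 pp3:1 pp4:1 pp5:1

Answer: 6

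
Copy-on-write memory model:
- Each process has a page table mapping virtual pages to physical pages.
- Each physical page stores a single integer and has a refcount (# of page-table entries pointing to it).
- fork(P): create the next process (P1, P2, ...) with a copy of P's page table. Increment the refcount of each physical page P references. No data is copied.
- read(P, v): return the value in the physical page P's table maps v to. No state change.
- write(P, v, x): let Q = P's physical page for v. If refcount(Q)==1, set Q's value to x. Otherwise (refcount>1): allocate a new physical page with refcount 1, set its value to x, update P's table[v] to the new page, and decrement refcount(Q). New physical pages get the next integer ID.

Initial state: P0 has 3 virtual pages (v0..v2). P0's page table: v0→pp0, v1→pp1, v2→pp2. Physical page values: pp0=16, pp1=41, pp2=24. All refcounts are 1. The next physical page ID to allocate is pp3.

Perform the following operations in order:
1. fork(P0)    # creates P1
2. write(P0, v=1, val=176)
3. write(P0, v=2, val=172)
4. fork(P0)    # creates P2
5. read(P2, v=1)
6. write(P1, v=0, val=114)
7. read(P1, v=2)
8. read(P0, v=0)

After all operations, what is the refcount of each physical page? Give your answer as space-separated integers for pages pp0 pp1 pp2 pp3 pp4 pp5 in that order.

Answer: 2 1 1 2 2 1

Derivation:
Op 1: fork(P0) -> P1. 3 ppages; refcounts: pp0:2 pp1:2 pp2:2
Op 2: write(P0, v1, 176). refcount(pp1)=2>1 -> COPY to pp3. 4 ppages; refcounts: pp0:2 pp1:1 pp2:2 pp3:1
Op 3: write(P0, v2, 172). refcount(pp2)=2>1 -> COPY to pp4. 5 ppages; refcounts: pp0:2 pp1:1 pp2:1 pp3:1 pp4:1
Op 4: fork(P0) -> P2. 5 ppages; refcounts: pp0:3 pp1:1 pp2:1 pp3:2 pp4:2
Op 5: read(P2, v1) -> 176. No state change.
Op 6: write(P1, v0, 114). refcount(pp0)=3>1 -> COPY to pp5. 6 ppages; refcounts: pp0:2 pp1:1 pp2:1 pp3:2 pp4:2 pp5:1
Op 7: read(P1, v2) -> 24. No state change.
Op 8: read(P0, v0) -> 16. No state change.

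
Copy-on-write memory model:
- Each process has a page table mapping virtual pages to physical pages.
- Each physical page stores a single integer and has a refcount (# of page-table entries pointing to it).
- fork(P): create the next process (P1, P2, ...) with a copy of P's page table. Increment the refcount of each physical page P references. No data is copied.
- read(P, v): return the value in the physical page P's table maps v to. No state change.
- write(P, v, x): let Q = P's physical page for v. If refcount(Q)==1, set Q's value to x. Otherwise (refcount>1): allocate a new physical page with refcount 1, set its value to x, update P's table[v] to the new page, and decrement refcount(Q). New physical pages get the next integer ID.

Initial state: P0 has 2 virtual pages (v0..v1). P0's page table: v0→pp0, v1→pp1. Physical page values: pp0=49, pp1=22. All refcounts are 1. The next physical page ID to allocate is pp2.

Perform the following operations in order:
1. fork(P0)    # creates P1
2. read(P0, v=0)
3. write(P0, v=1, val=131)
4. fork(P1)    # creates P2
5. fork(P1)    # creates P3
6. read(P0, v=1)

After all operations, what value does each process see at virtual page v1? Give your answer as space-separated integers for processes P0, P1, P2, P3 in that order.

Answer: 131 22 22 22

Derivation:
Op 1: fork(P0) -> P1. 2 ppages; refcounts: pp0:2 pp1:2
Op 2: read(P0, v0) -> 49. No state change.
Op 3: write(P0, v1, 131). refcount(pp1)=2>1 -> COPY to pp2. 3 ppages; refcounts: pp0:2 pp1:1 pp2:1
Op 4: fork(P1) -> P2. 3 ppages; refcounts: pp0:3 pp1:2 pp2:1
Op 5: fork(P1) -> P3. 3 ppages; refcounts: pp0:4 pp1:3 pp2:1
Op 6: read(P0, v1) -> 131. No state change.
P0: v1 -> pp2 = 131
P1: v1 -> pp1 = 22
P2: v1 -> pp1 = 22
P3: v1 -> pp1 = 22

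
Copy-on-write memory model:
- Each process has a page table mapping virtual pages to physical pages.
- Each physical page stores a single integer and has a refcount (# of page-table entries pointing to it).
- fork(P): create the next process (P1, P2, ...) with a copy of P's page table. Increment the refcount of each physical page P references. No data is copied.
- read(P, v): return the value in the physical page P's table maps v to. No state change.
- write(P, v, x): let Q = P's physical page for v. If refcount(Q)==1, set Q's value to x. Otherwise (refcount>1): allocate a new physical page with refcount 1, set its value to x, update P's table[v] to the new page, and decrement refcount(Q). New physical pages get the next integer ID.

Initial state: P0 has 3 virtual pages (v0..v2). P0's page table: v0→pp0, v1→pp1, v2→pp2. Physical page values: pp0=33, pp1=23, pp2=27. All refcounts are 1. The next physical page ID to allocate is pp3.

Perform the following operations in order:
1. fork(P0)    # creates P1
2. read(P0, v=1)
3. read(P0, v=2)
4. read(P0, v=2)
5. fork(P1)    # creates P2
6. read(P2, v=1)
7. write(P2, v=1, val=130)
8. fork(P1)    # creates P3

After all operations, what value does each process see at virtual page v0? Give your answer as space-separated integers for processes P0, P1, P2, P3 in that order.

Answer: 33 33 33 33

Derivation:
Op 1: fork(P0) -> P1. 3 ppages; refcounts: pp0:2 pp1:2 pp2:2
Op 2: read(P0, v1) -> 23. No state change.
Op 3: read(P0, v2) -> 27. No state change.
Op 4: read(P0, v2) -> 27. No state change.
Op 5: fork(P1) -> P2. 3 ppages; refcounts: pp0:3 pp1:3 pp2:3
Op 6: read(P2, v1) -> 23. No state change.
Op 7: write(P2, v1, 130). refcount(pp1)=3>1 -> COPY to pp3. 4 ppages; refcounts: pp0:3 pp1:2 pp2:3 pp3:1
Op 8: fork(P1) -> P3. 4 ppages; refcounts: pp0:4 pp1:3 pp2:4 pp3:1
P0: v0 -> pp0 = 33
P1: v0 -> pp0 = 33
P2: v0 -> pp0 = 33
P3: v0 -> pp0 = 33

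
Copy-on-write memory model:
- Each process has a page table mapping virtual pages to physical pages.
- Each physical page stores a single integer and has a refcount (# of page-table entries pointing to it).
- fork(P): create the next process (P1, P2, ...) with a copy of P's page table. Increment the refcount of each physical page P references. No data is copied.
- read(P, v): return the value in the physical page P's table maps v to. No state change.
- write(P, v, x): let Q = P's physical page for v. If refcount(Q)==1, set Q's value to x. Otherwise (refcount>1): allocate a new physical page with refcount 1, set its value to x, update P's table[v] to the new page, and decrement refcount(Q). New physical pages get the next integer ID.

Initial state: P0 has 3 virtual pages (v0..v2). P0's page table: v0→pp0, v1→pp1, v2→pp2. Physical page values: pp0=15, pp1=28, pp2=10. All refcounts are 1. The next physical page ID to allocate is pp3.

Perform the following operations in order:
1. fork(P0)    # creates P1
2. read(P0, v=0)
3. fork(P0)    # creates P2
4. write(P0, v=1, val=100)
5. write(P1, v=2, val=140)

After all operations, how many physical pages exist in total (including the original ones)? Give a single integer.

Op 1: fork(P0) -> P1. 3 ppages; refcounts: pp0:2 pp1:2 pp2:2
Op 2: read(P0, v0) -> 15. No state change.
Op 3: fork(P0) -> P2. 3 ppages; refcounts: pp0:3 pp1:3 pp2:3
Op 4: write(P0, v1, 100). refcount(pp1)=3>1 -> COPY to pp3. 4 ppages; refcounts: pp0:3 pp1:2 pp2:3 pp3:1
Op 5: write(P1, v2, 140). refcount(pp2)=3>1 -> COPY to pp4. 5 ppages; refcounts: pp0:3 pp1:2 pp2:2 pp3:1 pp4:1

Answer: 5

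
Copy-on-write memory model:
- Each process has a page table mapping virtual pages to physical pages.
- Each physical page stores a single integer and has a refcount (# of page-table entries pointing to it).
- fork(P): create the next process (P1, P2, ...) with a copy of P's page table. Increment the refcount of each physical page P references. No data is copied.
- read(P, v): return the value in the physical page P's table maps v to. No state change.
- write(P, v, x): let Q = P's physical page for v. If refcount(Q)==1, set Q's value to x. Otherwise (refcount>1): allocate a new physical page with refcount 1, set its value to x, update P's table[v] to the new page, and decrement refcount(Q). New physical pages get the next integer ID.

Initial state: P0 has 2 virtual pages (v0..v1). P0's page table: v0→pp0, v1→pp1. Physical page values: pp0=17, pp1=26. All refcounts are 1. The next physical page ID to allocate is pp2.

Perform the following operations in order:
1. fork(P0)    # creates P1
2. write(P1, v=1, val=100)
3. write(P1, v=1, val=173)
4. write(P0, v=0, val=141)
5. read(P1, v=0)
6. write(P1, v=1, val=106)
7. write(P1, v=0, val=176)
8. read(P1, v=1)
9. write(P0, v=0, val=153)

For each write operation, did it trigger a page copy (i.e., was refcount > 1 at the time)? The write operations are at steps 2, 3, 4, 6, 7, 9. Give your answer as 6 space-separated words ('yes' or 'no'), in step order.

Op 1: fork(P0) -> P1. 2 ppages; refcounts: pp0:2 pp1:2
Op 2: write(P1, v1, 100). refcount(pp1)=2>1 -> COPY to pp2. 3 ppages; refcounts: pp0:2 pp1:1 pp2:1
Op 3: write(P1, v1, 173). refcount(pp2)=1 -> write in place. 3 ppages; refcounts: pp0:2 pp1:1 pp2:1
Op 4: write(P0, v0, 141). refcount(pp0)=2>1 -> COPY to pp3. 4 ppages; refcounts: pp0:1 pp1:1 pp2:1 pp3:1
Op 5: read(P1, v0) -> 17. No state change.
Op 6: write(P1, v1, 106). refcount(pp2)=1 -> write in place. 4 ppages; refcounts: pp0:1 pp1:1 pp2:1 pp3:1
Op 7: write(P1, v0, 176). refcount(pp0)=1 -> write in place. 4 ppages; refcounts: pp0:1 pp1:1 pp2:1 pp3:1
Op 8: read(P1, v1) -> 106. No state change.
Op 9: write(P0, v0, 153). refcount(pp3)=1 -> write in place. 4 ppages; refcounts: pp0:1 pp1:1 pp2:1 pp3:1

yes no yes no no no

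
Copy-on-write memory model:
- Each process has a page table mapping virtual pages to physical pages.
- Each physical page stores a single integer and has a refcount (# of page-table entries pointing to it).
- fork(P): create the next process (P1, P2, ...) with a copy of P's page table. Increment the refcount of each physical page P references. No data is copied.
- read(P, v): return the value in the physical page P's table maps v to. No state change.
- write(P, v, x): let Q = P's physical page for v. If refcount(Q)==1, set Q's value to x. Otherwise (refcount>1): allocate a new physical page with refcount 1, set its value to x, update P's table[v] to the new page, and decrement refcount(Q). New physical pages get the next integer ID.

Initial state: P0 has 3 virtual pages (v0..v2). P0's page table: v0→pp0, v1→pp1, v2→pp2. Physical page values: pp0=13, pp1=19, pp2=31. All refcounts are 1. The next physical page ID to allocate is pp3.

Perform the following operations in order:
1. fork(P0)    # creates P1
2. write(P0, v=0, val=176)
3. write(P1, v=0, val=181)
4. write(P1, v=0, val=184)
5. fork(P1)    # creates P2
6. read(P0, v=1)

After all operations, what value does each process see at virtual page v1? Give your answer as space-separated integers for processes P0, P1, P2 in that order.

Op 1: fork(P0) -> P1. 3 ppages; refcounts: pp0:2 pp1:2 pp2:2
Op 2: write(P0, v0, 176). refcount(pp0)=2>1 -> COPY to pp3. 4 ppages; refcounts: pp0:1 pp1:2 pp2:2 pp3:1
Op 3: write(P1, v0, 181). refcount(pp0)=1 -> write in place. 4 ppages; refcounts: pp0:1 pp1:2 pp2:2 pp3:1
Op 4: write(P1, v0, 184). refcount(pp0)=1 -> write in place. 4 ppages; refcounts: pp0:1 pp1:2 pp2:2 pp3:1
Op 5: fork(P1) -> P2. 4 ppages; refcounts: pp0:2 pp1:3 pp2:3 pp3:1
Op 6: read(P0, v1) -> 19. No state change.
P0: v1 -> pp1 = 19
P1: v1 -> pp1 = 19
P2: v1 -> pp1 = 19

Answer: 19 19 19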